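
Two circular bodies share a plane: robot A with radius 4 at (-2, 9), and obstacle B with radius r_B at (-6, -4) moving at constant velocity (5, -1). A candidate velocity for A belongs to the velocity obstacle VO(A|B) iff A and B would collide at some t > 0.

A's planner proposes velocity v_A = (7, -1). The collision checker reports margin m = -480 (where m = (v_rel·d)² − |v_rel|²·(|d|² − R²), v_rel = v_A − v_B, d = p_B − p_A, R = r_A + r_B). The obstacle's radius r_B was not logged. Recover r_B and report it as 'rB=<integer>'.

m = -480
d = (-4, -13);  v_rel = (2, 0),  |v_rel|² = 4
v_rel×d = (2)·(-13) − (0)·(-4) = -26
since m = R²·4 − (-26)²:  R² = (676 + -480) / 4 = 49
R = √49 = 7  ⇒  r_B = 7 − 4 = 3

rB=3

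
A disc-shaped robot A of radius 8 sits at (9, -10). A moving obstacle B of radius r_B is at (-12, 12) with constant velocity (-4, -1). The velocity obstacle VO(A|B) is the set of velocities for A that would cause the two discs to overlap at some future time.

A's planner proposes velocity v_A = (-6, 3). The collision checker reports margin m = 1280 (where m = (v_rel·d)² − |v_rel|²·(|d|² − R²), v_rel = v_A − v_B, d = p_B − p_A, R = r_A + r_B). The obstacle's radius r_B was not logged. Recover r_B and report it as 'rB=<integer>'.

m = 1280
d = (-21, 22);  v_rel = (-2, 4),  |v_rel|² = 20
v_rel×d = (-2)·(22) − (4)·(-21) = 40
since m = R²·20 − 40²:  R² = (1600 + 1280) / 20 = 144
R = √144 = 12  ⇒  r_B = 12 − 8 = 4

rB=4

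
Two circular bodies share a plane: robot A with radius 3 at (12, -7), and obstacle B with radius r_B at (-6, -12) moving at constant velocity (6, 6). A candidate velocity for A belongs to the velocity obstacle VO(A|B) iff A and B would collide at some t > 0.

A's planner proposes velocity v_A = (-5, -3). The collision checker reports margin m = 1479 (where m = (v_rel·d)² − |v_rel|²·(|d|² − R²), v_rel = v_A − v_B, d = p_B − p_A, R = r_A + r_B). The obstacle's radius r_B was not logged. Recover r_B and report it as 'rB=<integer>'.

m = 1479
d = (-18, -5);  v_rel = (-11, -9),  |v_rel|² = 202
v_rel×d = (-11)·(-5) − (-9)·(-18) = -107
since m = R²·202 − (-107)²:  R² = (11449 + 1479) / 202 = 64
R = √64 = 8  ⇒  r_B = 8 − 3 = 5

rB=5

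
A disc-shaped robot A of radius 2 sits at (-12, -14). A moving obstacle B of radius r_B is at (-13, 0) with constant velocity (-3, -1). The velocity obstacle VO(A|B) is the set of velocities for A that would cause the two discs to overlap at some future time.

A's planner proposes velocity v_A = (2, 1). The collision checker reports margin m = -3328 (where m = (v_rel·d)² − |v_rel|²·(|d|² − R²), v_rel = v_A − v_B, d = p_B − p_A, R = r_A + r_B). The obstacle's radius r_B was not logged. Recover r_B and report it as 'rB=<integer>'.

m = -3328
d = (-1, 14);  v_rel = (5, 2),  |v_rel|² = 29
v_rel×d = (5)·(14) − (2)·(-1) = 72
since m = R²·29 − 72²:  R² = (5184 + -3328) / 29 = 64
R = √64 = 8  ⇒  r_B = 8 − 2 = 6

rB=6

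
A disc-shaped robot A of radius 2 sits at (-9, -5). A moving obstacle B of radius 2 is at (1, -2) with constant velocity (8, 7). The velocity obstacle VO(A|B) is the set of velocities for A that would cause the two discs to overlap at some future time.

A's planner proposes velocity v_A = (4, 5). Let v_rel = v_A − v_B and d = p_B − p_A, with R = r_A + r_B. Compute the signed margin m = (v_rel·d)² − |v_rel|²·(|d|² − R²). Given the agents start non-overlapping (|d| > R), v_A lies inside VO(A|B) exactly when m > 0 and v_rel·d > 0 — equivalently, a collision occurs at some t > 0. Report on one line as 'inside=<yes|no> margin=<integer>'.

d = (10, 3),  |d|² = 109;  R = 2+2 = 4,  c = 109−4² = 93
v_rel = (-4, -2),  |v_rel|² = 20;  v_rel·d = (-4)·(10) + (-2)·(3) = -46
20·t² + 92·t + 93 = 0  ⇒  m = (-46)² − 20·93 = 256
m = 256 > 0,  v_rel·d = -46 < 0  ⇒  outside

inside=no margin=256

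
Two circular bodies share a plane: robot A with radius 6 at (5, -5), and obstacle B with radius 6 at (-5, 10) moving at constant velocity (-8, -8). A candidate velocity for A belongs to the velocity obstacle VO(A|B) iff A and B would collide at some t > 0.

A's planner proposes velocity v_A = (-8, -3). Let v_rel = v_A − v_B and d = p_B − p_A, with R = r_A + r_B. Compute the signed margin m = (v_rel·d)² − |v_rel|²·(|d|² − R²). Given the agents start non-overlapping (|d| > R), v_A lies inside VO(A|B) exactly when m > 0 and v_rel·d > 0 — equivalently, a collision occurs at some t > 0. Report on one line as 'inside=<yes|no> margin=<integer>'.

d = (-10, 15),  |d|² = 325;  R = 6+6 = 12,  c = 325−12² = 181
v_rel = (0, 5),  |v_rel|² = 25;  v_rel·d = (0)·(-10) + (5)·(15) = 75
25·t² − 150·t + 181 = 0  ⇒  m = 75² − 25·181 = 1100
m = 1100 > 0,  v_rel·d = 75 > 0  ⇒  inside

inside=yes margin=1100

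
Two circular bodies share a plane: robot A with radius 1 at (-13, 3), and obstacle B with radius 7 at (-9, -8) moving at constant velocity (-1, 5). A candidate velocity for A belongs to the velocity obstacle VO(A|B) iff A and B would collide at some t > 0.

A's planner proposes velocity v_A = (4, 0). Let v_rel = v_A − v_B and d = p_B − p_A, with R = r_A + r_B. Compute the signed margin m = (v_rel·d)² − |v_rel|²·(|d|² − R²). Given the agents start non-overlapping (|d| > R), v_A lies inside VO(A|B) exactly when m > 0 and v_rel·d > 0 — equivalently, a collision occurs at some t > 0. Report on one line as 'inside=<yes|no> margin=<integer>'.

d = (4, -11),  |d|² = 137;  R = 1+7 = 8,  c = 137−8² = 73
v_rel = (5, -5),  |v_rel|² = 50;  v_rel·d = (5)·(4) + (-5)·(-11) = 75
50·t² − 150·t + 73 = 0  ⇒  m = 75² − 50·73 = 1975
m = 1975 > 0,  v_rel·d = 75 > 0  ⇒  inside

inside=yes margin=1975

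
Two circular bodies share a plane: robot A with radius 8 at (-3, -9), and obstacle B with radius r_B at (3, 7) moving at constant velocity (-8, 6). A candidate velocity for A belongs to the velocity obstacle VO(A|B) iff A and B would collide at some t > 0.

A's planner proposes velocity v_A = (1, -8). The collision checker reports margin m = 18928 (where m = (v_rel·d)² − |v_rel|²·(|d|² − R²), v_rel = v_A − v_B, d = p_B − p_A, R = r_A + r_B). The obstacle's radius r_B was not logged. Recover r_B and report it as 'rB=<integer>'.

m = 18928
d = (6, 16);  v_rel = (9, -14),  |v_rel|² = 277
v_rel×d = (9)·(16) − (-14)·(6) = 228
since m = R²·277 − 228²:  R² = (51984 + 18928) / 277 = 256
R = √256 = 16  ⇒  r_B = 16 − 8 = 8

rB=8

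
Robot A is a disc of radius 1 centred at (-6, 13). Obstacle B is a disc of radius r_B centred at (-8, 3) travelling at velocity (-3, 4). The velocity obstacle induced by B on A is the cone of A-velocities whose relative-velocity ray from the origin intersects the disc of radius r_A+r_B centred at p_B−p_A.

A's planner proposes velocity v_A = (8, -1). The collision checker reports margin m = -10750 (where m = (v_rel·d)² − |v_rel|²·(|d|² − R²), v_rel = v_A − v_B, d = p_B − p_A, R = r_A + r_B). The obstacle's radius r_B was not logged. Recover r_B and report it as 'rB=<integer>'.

m = -10750
d = (-2, -10);  v_rel = (11, -5),  |v_rel|² = 146
v_rel×d = (11)·(-10) − (-5)·(-2) = -120
since m = R²·146 − (-120)²:  R² = (14400 + -10750) / 146 = 25
R = √25 = 5  ⇒  r_B = 5 − 1 = 4

rB=4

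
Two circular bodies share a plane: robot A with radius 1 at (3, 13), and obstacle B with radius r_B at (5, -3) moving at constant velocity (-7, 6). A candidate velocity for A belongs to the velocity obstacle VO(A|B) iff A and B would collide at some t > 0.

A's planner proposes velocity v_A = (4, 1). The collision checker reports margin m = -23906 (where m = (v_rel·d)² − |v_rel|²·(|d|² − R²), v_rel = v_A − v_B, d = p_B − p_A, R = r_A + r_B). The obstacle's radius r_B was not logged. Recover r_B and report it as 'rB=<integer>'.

m = -23906
d = (2, -16);  v_rel = (11, -5),  |v_rel|² = 146
v_rel×d = (11)·(-16) − (-5)·(2) = -166
since m = R²·146 − (-166)²:  R² = (27556 + -23906) / 146 = 25
R = √25 = 5  ⇒  r_B = 5 − 1 = 4

rB=4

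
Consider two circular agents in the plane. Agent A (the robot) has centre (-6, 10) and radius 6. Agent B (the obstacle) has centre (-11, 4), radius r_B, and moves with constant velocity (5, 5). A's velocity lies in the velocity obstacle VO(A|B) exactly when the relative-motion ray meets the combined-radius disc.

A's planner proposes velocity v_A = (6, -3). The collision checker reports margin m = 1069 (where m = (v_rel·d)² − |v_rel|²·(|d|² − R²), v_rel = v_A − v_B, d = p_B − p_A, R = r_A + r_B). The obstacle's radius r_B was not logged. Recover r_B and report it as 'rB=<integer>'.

m = 1069
d = (-5, -6);  v_rel = (1, -8),  |v_rel|² = 65
v_rel×d = (1)·(-6) − (-8)·(-5) = -46
since m = R²·65 − (-46)²:  R² = (2116 + 1069) / 65 = 49
R = √49 = 7  ⇒  r_B = 7 − 6 = 1

rB=1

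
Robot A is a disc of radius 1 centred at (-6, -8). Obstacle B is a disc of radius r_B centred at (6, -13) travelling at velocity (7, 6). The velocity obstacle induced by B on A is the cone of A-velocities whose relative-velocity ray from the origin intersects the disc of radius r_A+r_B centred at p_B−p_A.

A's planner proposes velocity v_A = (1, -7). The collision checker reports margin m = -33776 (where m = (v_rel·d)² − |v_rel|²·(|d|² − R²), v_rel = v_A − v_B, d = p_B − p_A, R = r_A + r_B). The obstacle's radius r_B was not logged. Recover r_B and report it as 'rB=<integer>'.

m = -33776
d = (12, -5);  v_rel = (-6, -13),  |v_rel|² = 205
v_rel×d = (-6)·(-5) − (-13)·(12) = 186
since m = R²·205 − 186²:  R² = (34596 + -33776) / 205 = 4
R = √4 = 2  ⇒  r_B = 2 − 1 = 1

rB=1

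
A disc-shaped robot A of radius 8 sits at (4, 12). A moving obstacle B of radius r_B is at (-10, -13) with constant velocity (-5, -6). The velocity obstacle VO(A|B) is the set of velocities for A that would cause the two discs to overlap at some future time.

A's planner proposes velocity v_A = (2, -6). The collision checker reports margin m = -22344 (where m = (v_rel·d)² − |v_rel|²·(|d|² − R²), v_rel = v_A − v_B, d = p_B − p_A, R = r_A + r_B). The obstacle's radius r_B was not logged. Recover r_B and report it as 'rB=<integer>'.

m = -22344
d = (-14, -25);  v_rel = (7, 0),  |v_rel|² = 49
v_rel×d = (7)·(-25) − (0)·(-14) = -175
since m = R²·49 − (-175)²:  R² = (30625 + -22344) / 49 = 169
R = √169 = 13  ⇒  r_B = 13 − 8 = 5

rB=5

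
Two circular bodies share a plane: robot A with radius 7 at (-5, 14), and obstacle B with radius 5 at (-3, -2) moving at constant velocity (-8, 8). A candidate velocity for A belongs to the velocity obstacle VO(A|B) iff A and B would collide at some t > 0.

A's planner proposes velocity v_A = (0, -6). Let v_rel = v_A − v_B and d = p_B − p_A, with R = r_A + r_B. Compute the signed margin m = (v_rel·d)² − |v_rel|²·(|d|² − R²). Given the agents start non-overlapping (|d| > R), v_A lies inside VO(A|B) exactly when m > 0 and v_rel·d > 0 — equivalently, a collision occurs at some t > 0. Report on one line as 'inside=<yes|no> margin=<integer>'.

d = (2, -16),  |d|² = 260;  R = 7+5 = 12,  c = 260−12² = 116
v_rel = (8, -14),  |v_rel|² = 260;  v_rel·d = (8)·(2) + (-14)·(-16) = 240
260·t² − 480·t + 116 = 0  ⇒  m = 240² − 260·116 = 27440
m = 27440 > 0,  v_rel·d = 240 > 0  ⇒  inside

inside=yes margin=27440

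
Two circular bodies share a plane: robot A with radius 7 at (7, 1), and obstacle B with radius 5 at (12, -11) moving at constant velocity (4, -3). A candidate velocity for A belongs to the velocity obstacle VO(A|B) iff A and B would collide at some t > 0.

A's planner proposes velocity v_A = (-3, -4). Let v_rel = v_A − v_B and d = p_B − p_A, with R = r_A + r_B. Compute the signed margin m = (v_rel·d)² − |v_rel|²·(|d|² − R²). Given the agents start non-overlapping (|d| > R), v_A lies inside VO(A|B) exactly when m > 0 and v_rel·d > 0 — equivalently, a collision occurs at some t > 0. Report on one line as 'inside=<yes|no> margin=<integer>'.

d = (5, -12),  |d|² = 169;  R = 7+5 = 12,  c = 169−12² = 25
v_rel = (-7, -1),  |v_rel|² = 50;  v_rel·d = (-7)·(5) + (-1)·(-12) = -23
50·t² + 46·t + 25 = 0  ⇒  m = (-23)² − 50·25 = -721
m = -721 < 0,  v_rel·d = -23 < 0  ⇒  outside

inside=no margin=-721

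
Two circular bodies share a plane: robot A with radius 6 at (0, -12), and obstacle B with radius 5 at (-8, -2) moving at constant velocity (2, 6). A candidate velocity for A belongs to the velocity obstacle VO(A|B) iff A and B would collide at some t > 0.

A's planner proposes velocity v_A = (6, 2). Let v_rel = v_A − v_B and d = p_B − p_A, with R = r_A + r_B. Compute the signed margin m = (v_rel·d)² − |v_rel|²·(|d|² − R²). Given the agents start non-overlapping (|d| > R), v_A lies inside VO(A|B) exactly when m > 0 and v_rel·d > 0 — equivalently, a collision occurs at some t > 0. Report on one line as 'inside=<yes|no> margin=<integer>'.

d = (-8, 10),  |d|² = 164;  R = 6+5 = 11,  c = 164−11² = 43
v_rel = (4, -4),  |v_rel|² = 32;  v_rel·d = (4)·(-8) + (-4)·(10) = -72
32·t² + 144·t + 43 = 0  ⇒  m = (-72)² − 32·43 = 3808
m = 3808 > 0,  v_rel·d = -72 < 0  ⇒  outside

inside=no margin=3808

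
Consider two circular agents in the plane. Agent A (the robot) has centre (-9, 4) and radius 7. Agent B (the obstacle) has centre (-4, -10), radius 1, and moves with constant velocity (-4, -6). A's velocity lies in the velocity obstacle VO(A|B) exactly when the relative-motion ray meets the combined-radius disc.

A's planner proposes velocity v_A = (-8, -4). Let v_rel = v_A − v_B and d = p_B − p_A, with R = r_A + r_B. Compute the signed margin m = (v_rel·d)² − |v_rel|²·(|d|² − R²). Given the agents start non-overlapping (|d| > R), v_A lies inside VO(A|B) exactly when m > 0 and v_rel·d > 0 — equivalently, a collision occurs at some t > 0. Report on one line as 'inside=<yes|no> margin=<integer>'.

d = (5, -14),  |d|² = 221;  R = 7+1 = 8,  c = 221−8² = 157
v_rel = (-4, 2),  |v_rel|² = 20;  v_rel·d = (-4)·(5) + (2)·(-14) = -48
20·t² + 96·t + 157 = 0  ⇒  m = (-48)² − 20·157 = -836
m = -836 < 0,  v_rel·d = -48 < 0  ⇒  outside

inside=no margin=-836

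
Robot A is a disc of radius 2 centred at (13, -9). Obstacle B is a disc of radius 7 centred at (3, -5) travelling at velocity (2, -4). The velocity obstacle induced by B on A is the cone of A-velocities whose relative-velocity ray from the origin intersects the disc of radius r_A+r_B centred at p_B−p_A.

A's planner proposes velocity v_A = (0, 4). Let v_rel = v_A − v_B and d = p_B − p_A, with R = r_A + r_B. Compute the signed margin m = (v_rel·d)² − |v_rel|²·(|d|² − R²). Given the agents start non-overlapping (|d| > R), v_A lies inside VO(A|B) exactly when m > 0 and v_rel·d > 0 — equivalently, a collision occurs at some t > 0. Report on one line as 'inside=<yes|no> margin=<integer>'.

d = (-10, 4),  |d|² = 116;  R = 2+7 = 9,  c = 116−9² = 35
v_rel = (-2, 8),  |v_rel|² = 68;  v_rel·d = (-2)·(-10) + (8)·(4) = 52
68·t² − 104·t + 35 = 0  ⇒  m = 52² − 68·35 = 324
m = 324 > 0,  v_rel·d = 52 > 0  ⇒  inside

inside=yes margin=324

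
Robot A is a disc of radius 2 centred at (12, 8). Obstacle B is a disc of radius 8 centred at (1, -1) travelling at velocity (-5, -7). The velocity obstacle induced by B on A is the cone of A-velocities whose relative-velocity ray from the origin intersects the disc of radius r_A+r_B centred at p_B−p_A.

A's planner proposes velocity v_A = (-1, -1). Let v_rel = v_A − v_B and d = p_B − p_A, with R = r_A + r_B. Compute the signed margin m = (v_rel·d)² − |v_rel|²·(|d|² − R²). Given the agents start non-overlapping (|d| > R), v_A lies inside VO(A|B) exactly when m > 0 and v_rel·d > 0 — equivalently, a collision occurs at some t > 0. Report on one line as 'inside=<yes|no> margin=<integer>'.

d = (-11, -9),  |d|² = 202;  R = 2+8 = 10,  c = 202−10² = 102
v_rel = (4, 6),  |v_rel|² = 52;  v_rel·d = (4)·(-11) + (6)·(-9) = -98
52·t² + 196·t + 102 = 0  ⇒  m = (-98)² − 52·102 = 4300
m = 4300 > 0,  v_rel·d = -98 < 0  ⇒  outside

inside=no margin=4300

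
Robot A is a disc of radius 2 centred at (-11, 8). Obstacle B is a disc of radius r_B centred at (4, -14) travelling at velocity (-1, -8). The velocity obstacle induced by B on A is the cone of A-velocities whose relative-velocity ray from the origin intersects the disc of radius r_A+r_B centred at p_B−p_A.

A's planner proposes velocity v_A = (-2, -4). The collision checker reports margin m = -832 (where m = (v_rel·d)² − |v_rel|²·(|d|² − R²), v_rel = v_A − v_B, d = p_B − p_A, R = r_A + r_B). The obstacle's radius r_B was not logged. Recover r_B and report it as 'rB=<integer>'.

m = -832
d = (15, -22);  v_rel = (-1, 4),  |v_rel|² = 17
v_rel×d = (-1)·(-22) − (4)·(15) = -38
since m = R²·17 − (-38)²:  R² = (1444 + -832) / 17 = 36
R = √36 = 6  ⇒  r_B = 6 − 2 = 4

rB=4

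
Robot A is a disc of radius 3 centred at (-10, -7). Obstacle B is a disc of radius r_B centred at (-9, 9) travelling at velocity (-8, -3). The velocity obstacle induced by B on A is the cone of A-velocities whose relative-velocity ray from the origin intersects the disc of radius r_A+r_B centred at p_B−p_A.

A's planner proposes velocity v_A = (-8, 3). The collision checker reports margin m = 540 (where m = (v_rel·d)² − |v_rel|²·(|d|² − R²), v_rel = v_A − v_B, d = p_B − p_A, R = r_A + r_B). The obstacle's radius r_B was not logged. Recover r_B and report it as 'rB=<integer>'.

m = 540
d = (1, 16);  v_rel = (0, 6),  |v_rel|² = 36
v_rel×d = (0)·(16) − (6)·(1) = -6
since m = R²·36 − (-6)²:  R² = (36 + 540) / 36 = 16
R = √16 = 4  ⇒  r_B = 4 − 3 = 1

rB=1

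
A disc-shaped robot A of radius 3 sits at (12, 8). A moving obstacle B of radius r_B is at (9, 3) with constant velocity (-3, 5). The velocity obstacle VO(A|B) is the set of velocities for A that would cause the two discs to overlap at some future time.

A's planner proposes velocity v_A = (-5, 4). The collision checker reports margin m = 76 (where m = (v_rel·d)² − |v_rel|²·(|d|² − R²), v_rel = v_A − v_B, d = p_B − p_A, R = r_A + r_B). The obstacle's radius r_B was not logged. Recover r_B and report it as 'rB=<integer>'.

m = 76
d = (-3, -5);  v_rel = (-2, -1),  |v_rel|² = 5
v_rel×d = (-2)·(-5) − (-1)·(-3) = 7
since m = R²·5 − 7²:  R² = (49 + 76) / 5 = 25
R = √25 = 5  ⇒  r_B = 5 − 3 = 2

rB=2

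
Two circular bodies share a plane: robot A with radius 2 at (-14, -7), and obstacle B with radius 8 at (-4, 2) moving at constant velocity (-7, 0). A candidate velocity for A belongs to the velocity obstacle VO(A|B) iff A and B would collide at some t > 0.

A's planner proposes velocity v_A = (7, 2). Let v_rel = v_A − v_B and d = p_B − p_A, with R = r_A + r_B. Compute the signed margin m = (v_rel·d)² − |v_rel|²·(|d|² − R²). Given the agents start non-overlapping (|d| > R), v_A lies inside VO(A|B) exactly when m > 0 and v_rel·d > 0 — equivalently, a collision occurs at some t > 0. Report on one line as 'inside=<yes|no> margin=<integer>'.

d = (10, 9),  |d|² = 181;  R = 2+8 = 10,  c = 181−10² = 81
v_rel = (14, 2),  |v_rel|² = 200;  v_rel·d = (14)·(10) + (2)·(9) = 158
200·t² − 316·t + 81 = 0  ⇒  m = 158² − 200·81 = 8764
m = 8764 > 0,  v_rel·d = 158 > 0  ⇒  inside

inside=yes margin=8764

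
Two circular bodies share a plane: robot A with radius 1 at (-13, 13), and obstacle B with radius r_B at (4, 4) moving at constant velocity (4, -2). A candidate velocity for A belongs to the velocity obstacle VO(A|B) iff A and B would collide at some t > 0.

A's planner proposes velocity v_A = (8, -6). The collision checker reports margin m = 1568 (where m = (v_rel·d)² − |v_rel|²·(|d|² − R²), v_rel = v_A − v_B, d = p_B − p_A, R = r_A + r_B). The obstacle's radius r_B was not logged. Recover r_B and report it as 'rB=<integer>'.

m = 1568
d = (17, -9);  v_rel = (4, -4),  |v_rel|² = 32
v_rel×d = (4)·(-9) − (-4)·(17) = 32
since m = R²·32 − 32²:  R² = (1024 + 1568) / 32 = 81
R = √81 = 9  ⇒  r_B = 9 − 1 = 8

rB=8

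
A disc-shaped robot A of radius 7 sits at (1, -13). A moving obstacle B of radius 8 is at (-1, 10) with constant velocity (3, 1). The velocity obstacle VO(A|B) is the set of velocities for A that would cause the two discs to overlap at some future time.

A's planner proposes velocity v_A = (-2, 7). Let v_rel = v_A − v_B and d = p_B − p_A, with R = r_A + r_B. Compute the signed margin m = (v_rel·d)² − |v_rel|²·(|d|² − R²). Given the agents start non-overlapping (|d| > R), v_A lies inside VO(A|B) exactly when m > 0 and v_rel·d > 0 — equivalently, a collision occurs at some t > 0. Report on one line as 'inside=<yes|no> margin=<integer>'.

d = (-2, 23),  |d|² = 533;  R = 7+8 = 15,  c = 533−15² = 308
v_rel = (-5, 6),  |v_rel|² = 61;  v_rel·d = (-5)·(-2) + (6)·(23) = 148
61·t² − 296·t + 308 = 0  ⇒  m = 148² − 61·308 = 3116
m = 3116 > 0,  v_rel·d = 148 > 0  ⇒  inside

inside=yes margin=3116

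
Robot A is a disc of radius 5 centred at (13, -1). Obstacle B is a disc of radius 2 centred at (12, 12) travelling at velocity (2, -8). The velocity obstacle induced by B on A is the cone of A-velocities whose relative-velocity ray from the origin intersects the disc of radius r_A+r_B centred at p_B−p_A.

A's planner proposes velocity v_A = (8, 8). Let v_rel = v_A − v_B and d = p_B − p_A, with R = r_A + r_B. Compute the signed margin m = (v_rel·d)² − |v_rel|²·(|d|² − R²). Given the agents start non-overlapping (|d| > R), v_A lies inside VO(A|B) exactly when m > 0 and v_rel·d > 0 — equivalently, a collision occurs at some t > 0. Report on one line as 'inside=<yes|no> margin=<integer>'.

d = (-1, 13),  |d|² = 170;  R = 5+2 = 7,  c = 170−7² = 121
v_rel = (6, 16),  |v_rel|² = 292;  v_rel·d = (6)·(-1) + (16)·(13) = 202
292·t² − 404·t + 121 = 0  ⇒  m = 202² − 292·121 = 5472
m = 5472 > 0,  v_rel·d = 202 > 0  ⇒  inside

inside=yes margin=5472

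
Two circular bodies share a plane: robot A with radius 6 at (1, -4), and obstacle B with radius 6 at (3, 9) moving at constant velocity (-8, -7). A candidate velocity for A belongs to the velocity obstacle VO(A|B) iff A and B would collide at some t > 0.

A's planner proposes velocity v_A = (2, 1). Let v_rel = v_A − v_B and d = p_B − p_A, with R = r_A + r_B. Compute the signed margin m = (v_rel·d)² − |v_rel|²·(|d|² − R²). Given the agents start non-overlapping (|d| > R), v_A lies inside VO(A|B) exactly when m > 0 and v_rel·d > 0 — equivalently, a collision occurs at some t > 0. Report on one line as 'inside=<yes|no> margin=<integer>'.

d = (2, 13),  |d|² = 173;  R = 6+6 = 12,  c = 173−12² = 29
v_rel = (10, 8),  |v_rel|² = 164;  v_rel·d = (10)·(2) + (8)·(13) = 124
164·t² − 248·t + 29 = 0  ⇒  m = 124² − 164·29 = 10620
m = 10620 > 0,  v_rel·d = 124 > 0  ⇒  inside

inside=yes margin=10620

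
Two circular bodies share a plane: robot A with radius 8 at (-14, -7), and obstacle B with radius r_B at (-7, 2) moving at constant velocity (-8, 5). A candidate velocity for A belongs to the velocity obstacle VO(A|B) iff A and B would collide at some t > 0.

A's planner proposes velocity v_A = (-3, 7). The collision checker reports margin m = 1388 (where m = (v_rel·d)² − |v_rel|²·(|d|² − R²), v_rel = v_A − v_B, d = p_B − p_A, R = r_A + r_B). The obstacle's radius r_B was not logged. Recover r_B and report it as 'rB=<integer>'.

m = 1388
d = (7, 9);  v_rel = (5, 2),  |v_rel|² = 29
v_rel×d = (5)·(9) − (2)·(7) = 31
since m = R²·29 − 31²:  R² = (961 + 1388) / 29 = 81
R = √81 = 9  ⇒  r_B = 9 − 8 = 1

rB=1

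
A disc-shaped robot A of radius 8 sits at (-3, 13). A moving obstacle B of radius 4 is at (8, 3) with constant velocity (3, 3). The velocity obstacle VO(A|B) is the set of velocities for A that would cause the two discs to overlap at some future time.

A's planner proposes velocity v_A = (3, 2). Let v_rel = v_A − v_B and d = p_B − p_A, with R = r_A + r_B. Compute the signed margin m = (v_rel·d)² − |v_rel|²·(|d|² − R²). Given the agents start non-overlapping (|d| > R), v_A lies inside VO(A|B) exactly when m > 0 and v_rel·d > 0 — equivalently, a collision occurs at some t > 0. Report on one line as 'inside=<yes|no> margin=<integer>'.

d = (11, -10),  |d|² = 221;  R = 8+4 = 12,  c = 221−12² = 77
v_rel = (0, -1),  |v_rel|² = 1;  v_rel·d = (0)·(11) + (-1)·(-10) = 10
1·t² − 20·t + 77 = 0  ⇒  m = 10² − 1·77 = 23
m = 23 > 0,  v_rel·d = 10 > 0  ⇒  inside

inside=yes margin=23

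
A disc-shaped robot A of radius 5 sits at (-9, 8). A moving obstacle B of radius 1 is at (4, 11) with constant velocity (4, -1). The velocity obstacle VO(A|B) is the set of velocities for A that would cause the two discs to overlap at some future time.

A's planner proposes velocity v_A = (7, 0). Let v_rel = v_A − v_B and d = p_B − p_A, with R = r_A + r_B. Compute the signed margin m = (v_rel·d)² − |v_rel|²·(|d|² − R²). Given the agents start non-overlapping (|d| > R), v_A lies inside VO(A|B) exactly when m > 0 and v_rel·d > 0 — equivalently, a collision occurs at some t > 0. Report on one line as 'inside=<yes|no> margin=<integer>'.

d = (13, 3),  |d|² = 178;  R = 5+1 = 6,  c = 178−6² = 142
v_rel = (3, 1),  |v_rel|² = 10;  v_rel·d = (3)·(13) + (1)·(3) = 42
10·t² − 84·t + 142 = 0  ⇒  m = 42² − 10·142 = 344
m = 344 > 0,  v_rel·d = 42 > 0  ⇒  inside

inside=yes margin=344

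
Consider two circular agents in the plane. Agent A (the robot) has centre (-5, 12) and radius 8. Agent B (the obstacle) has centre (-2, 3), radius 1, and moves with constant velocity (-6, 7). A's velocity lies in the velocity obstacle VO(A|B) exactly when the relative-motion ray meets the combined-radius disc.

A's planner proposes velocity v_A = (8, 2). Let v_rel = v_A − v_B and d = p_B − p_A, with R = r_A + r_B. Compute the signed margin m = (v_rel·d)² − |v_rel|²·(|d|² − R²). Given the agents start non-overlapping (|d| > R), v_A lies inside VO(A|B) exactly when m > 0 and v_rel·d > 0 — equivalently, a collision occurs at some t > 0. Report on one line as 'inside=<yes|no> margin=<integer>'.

d = (3, -9),  |d|² = 90;  R = 8+1 = 9,  c = 90−9² = 9
v_rel = (14, -5),  |v_rel|² = 221;  v_rel·d = (14)·(3) + (-5)·(-9) = 87
221·t² − 174·t + 9 = 0  ⇒  m = 87² − 221·9 = 5580
m = 5580 > 0,  v_rel·d = 87 > 0  ⇒  inside

inside=yes margin=5580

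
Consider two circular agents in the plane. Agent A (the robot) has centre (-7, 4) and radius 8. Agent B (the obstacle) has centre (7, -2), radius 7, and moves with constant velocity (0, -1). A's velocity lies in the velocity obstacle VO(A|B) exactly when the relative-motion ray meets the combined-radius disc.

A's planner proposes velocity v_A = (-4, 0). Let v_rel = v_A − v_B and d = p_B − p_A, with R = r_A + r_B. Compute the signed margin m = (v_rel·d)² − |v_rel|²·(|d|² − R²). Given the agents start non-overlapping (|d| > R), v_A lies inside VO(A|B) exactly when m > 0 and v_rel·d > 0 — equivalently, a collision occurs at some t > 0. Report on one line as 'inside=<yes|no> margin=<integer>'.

d = (14, -6),  |d|² = 232;  R = 8+7 = 15,  c = 232−15² = 7
v_rel = (-4, 1),  |v_rel|² = 17;  v_rel·d = (-4)·(14) + (1)·(-6) = -62
17·t² + 124·t + 7 = 0  ⇒  m = (-62)² − 17·7 = 3725
m = 3725 > 0,  v_rel·d = -62 < 0  ⇒  outside

inside=no margin=3725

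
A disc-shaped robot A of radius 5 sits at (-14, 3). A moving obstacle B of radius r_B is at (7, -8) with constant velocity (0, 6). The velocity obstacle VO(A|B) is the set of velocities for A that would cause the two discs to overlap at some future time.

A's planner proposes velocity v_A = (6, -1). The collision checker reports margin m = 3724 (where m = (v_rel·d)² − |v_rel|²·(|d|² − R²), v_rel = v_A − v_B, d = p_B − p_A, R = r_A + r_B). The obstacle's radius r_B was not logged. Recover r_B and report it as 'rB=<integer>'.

m = 3724
d = (21, -11);  v_rel = (6, -7),  |v_rel|² = 85
v_rel×d = (6)·(-11) − (-7)·(21) = 81
since m = R²·85 − 81²:  R² = (6561 + 3724) / 85 = 121
R = √121 = 11  ⇒  r_B = 11 − 5 = 6

rB=6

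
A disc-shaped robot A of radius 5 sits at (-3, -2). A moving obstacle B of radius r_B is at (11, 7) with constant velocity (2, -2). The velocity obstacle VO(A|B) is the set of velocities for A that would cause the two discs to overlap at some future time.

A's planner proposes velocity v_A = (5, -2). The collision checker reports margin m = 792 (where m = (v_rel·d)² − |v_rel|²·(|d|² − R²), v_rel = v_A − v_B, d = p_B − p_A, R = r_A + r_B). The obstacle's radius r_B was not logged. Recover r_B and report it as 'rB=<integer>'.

m = 792
d = (14, 9);  v_rel = (3, 0),  |v_rel|² = 9
v_rel×d = (3)·(9) − (0)·(14) = 27
since m = R²·9 − 27²:  R² = (729 + 792) / 9 = 169
R = √169 = 13  ⇒  r_B = 13 − 5 = 8

rB=8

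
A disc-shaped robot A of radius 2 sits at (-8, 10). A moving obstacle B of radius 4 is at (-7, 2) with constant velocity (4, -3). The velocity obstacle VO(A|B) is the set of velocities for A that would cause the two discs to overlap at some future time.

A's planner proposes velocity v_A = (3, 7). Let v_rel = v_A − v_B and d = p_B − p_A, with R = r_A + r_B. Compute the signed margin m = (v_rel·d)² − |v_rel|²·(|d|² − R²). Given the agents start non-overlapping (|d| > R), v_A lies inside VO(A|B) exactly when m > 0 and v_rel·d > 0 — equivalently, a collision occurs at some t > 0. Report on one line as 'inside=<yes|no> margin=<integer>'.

d = (1, -8),  |d|² = 65;  R = 2+4 = 6,  c = 65−6² = 29
v_rel = (-1, 10),  |v_rel|² = 101;  v_rel·d = (-1)·(1) + (10)·(-8) = -81
101·t² + 162·t + 29 = 0  ⇒  m = (-81)² − 101·29 = 3632
m = 3632 > 0,  v_rel·d = -81 < 0  ⇒  outside

inside=no margin=3632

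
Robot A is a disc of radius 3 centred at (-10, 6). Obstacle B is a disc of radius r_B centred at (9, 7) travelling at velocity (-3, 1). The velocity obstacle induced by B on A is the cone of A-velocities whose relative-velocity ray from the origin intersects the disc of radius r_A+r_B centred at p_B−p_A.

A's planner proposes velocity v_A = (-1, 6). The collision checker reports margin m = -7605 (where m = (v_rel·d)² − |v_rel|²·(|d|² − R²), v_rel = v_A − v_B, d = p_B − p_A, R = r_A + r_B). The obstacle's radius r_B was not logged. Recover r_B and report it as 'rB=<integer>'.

m = -7605
d = (19, 1);  v_rel = (2, 5),  |v_rel|² = 29
v_rel×d = (2)·(1) − (5)·(19) = -93
since m = R²·29 − (-93)²:  R² = (8649 + -7605) / 29 = 36
R = √36 = 6  ⇒  r_B = 6 − 3 = 3

rB=3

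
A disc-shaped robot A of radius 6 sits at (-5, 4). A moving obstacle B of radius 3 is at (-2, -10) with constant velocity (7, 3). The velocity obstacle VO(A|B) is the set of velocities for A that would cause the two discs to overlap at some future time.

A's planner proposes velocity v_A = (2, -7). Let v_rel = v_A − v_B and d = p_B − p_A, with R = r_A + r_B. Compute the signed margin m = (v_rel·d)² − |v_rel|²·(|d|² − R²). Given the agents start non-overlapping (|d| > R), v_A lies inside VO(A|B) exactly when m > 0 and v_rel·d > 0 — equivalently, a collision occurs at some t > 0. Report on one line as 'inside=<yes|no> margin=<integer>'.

d = (3, -14),  |d|² = 205;  R = 6+3 = 9,  c = 205−9² = 124
v_rel = (-5, -10),  |v_rel|² = 125;  v_rel·d = (-5)·(3) + (-10)·(-14) = 125
125·t² − 250·t + 124 = 0  ⇒  m = 125² − 125·124 = 125
m = 125 > 0,  v_rel·d = 125 > 0  ⇒  inside

inside=yes margin=125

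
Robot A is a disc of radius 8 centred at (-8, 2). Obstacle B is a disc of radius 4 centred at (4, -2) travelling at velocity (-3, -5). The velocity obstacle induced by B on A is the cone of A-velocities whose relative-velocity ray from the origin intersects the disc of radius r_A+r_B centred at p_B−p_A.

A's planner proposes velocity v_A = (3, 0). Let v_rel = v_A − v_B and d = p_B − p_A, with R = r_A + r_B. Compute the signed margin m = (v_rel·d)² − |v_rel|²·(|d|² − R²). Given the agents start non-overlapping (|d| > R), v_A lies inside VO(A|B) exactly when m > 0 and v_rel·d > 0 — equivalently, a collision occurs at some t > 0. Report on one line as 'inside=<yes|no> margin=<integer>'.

d = (12, -4),  |d|² = 160;  R = 8+4 = 12,  c = 160−12² = 16
v_rel = (6, 5),  |v_rel|² = 61;  v_rel·d = (6)·(12) + (5)·(-4) = 52
61·t² − 104·t + 16 = 0  ⇒  m = 52² − 61·16 = 1728
m = 1728 > 0,  v_rel·d = 52 > 0  ⇒  inside

inside=yes margin=1728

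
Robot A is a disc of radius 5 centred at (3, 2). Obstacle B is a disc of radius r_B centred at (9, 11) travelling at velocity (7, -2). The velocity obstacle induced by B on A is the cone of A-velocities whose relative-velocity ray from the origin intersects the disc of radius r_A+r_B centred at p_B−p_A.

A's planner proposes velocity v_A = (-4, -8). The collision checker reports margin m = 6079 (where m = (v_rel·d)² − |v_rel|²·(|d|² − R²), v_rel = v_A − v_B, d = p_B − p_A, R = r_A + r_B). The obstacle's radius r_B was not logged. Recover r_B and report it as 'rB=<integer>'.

m = 6079
d = (6, 9);  v_rel = (-11, -6),  |v_rel|² = 157
v_rel×d = (-11)·(9) − (-6)·(6) = -63
since m = R²·157 − (-63)²:  R² = (3969 + 6079) / 157 = 64
R = √64 = 8  ⇒  r_B = 8 − 5 = 3

rB=3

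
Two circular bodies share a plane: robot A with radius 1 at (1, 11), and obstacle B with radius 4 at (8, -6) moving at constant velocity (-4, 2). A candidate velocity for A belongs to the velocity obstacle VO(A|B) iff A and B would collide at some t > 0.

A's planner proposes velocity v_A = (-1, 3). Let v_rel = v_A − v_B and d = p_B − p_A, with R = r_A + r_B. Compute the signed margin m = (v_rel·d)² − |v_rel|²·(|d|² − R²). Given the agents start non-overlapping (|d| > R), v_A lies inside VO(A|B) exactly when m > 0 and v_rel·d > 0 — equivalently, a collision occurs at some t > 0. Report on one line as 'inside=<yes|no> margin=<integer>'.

d = (7, -17),  |d|² = 338;  R = 1+4 = 5,  c = 338−5² = 313
v_rel = (3, 1),  |v_rel|² = 10;  v_rel·d = (3)·(7) + (1)·(-17) = 4
10·t² − 8·t + 313 = 0  ⇒  m = 4² − 10·313 = -3114
m = -3114 < 0,  v_rel·d = 4 > 0  ⇒  outside

inside=no margin=-3114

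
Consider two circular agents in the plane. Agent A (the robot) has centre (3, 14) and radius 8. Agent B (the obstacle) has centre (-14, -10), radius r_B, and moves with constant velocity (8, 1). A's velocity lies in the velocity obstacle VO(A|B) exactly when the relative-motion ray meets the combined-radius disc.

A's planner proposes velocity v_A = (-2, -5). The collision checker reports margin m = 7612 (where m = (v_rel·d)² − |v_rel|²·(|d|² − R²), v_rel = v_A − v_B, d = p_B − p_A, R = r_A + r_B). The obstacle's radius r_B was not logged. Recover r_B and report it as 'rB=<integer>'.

m = 7612
d = (-17, -24);  v_rel = (-10, -6),  |v_rel|² = 136
v_rel×d = (-10)·(-24) − (-6)·(-17) = 138
since m = R²·136 − 138²:  R² = (19044 + 7612) / 136 = 196
R = √196 = 14  ⇒  r_B = 14 − 8 = 6

rB=6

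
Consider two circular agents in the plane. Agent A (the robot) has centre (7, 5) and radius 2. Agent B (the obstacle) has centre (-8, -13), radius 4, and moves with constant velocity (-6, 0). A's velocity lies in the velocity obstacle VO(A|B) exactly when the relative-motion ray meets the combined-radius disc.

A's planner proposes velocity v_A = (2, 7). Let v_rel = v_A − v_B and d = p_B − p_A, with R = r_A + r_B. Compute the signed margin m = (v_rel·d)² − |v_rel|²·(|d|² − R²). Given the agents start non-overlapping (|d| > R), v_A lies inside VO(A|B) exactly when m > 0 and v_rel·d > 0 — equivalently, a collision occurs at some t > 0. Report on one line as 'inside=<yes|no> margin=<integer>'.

d = (-15, -18),  |d|² = 549;  R = 2+4 = 6,  c = 549−6² = 513
v_rel = (8, 7),  |v_rel|² = 113;  v_rel·d = (8)·(-15) + (7)·(-18) = -246
113·t² + 492·t + 513 = 0  ⇒  m = (-246)² − 113·513 = 2547
m = 2547 > 0,  v_rel·d = -246 < 0  ⇒  outside

inside=no margin=2547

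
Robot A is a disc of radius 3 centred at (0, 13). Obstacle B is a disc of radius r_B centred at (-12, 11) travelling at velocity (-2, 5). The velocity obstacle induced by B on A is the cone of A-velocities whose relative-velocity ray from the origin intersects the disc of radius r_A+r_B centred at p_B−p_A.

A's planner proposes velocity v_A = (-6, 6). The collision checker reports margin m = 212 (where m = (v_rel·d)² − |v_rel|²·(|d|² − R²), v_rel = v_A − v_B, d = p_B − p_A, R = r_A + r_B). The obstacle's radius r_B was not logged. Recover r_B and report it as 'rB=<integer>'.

m = 212
d = (-12, -2);  v_rel = (-4, 1),  |v_rel|² = 17
v_rel×d = (-4)·(-2) − (1)·(-12) = 20
since m = R²·17 − 20²:  R² = (400 + 212) / 17 = 36
R = √36 = 6  ⇒  r_B = 6 − 3 = 3

rB=3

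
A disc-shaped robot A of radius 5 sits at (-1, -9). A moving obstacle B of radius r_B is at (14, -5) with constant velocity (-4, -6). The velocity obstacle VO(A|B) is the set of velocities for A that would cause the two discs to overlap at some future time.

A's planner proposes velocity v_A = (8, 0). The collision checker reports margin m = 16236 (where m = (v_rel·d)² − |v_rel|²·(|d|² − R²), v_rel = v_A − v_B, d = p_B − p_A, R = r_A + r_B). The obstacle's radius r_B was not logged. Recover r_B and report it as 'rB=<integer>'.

m = 16236
d = (15, 4);  v_rel = (12, 6),  |v_rel|² = 180
v_rel×d = (12)·(4) − (6)·(15) = -42
since m = R²·180 − (-42)²:  R² = (1764 + 16236) / 180 = 100
R = √100 = 10  ⇒  r_B = 10 − 5 = 5

rB=5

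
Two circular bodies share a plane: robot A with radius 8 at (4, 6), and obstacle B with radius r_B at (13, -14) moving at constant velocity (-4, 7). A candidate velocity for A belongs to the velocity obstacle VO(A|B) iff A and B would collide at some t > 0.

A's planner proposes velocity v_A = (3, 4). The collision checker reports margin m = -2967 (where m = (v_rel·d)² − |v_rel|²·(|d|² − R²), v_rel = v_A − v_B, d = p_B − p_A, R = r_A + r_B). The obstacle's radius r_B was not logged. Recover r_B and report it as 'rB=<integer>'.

m = -2967
d = (9, -20);  v_rel = (7, -3),  |v_rel|² = 58
v_rel×d = (7)·(-20) − (-3)·(9) = -113
since m = R²·58 − (-113)²:  R² = (12769 + -2967) / 58 = 169
R = √169 = 13  ⇒  r_B = 13 − 8 = 5

rB=5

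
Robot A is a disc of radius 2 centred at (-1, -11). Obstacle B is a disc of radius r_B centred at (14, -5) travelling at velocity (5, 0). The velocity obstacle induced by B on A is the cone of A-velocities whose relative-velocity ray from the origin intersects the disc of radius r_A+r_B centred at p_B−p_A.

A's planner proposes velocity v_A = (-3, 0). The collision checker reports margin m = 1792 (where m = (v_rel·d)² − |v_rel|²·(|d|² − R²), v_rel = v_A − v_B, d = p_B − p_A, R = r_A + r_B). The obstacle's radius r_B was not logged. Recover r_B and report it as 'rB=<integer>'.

m = 1792
d = (15, 6);  v_rel = (-8, 0),  |v_rel|² = 64
v_rel×d = (-8)·(6) − (0)·(15) = -48
since m = R²·64 − (-48)²:  R² = (2304 + 1792) / 64 = 64
R = √64 = 8  ⇒  r_B = 8 − 2 = 6

rB=6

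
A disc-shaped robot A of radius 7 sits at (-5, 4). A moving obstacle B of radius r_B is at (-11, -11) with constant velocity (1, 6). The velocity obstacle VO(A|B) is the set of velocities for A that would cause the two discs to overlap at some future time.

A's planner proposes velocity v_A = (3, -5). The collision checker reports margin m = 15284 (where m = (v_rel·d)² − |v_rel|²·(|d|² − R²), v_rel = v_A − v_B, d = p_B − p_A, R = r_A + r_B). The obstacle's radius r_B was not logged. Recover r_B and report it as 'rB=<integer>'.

m = 15284
d = (-6, -15);  v_rel = (2, -11),  |v_rel|² = 125
v_rel×d = (2)·(-15) − (-11)·(-6) = -96
since m = R²·125 − (-96)²:  R² = (9216 + 15284) / 125 = 196
R = √196 = 14  ⇒  r_B = 14 − 7 = 7

rB=7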